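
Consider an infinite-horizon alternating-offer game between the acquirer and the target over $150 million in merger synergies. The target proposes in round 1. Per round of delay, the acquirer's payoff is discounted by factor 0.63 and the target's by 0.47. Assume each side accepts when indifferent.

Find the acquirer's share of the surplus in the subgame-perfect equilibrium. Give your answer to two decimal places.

Let x be the target's share when the target proposes and y be the acquirer's share when the acquirer proposes.
The acquirer accepts iff offered ≥ 0.63·y, so x = 150 − 0.63y. Symmetrically y = 150 − 0.47x.
Substituting: x = 150 − 0.63(150 − 0.47x), giving x(1 − 0.47·0.63) = 150(1 − 0.63).
So x = 150 × 0.37 / 0.7039 ≈ 78.8464, and the acquirer receives 150 − x ≈ 71.1536.

71.15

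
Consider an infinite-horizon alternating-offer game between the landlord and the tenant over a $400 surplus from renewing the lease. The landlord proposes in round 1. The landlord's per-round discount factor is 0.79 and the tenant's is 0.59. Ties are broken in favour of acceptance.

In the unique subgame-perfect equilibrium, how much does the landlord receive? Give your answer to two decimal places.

307.17

Let x be the landlord's share when the landlord proposes and y be the tenant's share when the tenant proposes.
The tenant accepts iff offered ≥ 0.59·y, so x = 400 − 0.59y. Symmetrically y = 400 − 0.79x.
Substituting: x = 400 − 0.59(400 − 0.79x), giving x(1 − 0.79·0.59) = 400(1 − 0.59).
So x = 400 × 0.41 / 0.5339 ≈ 307.1736, and the tenant receives 400 − x ≈ 92.8264.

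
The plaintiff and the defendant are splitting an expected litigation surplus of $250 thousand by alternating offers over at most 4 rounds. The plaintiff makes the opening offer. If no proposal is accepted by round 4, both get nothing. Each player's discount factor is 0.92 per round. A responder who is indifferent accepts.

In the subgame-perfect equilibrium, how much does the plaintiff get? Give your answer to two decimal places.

36.93

Round 4 (the defendant proposes): the plaintiff will accept anything ≥ 0, so the defendant offers 0 and keeps 250.
Round 3 (the plaintiff proposes): the defendant can get 250 next round, worth 0.92 × 250 = 230 now, so the plaintiff offers 230, keeping 20.
Round 2 (the defendant proposes): the plaintiff can get 20 next round, worth 0.92 × 20 = 18.4 now, so the defendant offers 18.4, keeping 231.6.
Round 1 (the plaintiff proposes): the defendant can get 231.6 next round, worth 0.92 × 231.6 = 213.072 now, so the plaintiff offers 213.072, keeping 36.928.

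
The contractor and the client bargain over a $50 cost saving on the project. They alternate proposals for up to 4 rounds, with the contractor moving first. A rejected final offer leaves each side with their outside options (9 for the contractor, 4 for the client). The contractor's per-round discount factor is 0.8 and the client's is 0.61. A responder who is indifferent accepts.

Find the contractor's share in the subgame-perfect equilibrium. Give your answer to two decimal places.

Work backward from the last round.
Round 4 (the client proposes): the contractor gets 9 if talks fail, so the client offers 9 and keeps 41.
Round 3 (the contractor proposes): the client can get 41 next round, worth 0.61 × 41 = 25.01 now. The contractor offers 25.01 and keeps 50 − 25.01 = 24.99.
Round 2 (the client proposes): the contractor can get 24.99 next round, worth 0.8 × 24.99 = 19.992 now, so the client offers 19.992, keeping 30.008.
Round 1 (the contractor proposes): the client can get 30.008 next round, worth 0.61 × 30.008 = 18.30488 now; the contractor offers that and keeps 31.69512.

31.70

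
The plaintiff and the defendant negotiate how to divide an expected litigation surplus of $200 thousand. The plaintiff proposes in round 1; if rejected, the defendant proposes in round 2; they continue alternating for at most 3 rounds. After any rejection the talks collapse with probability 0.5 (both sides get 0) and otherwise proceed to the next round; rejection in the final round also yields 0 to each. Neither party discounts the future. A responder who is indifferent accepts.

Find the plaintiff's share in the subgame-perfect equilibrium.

By backward induction:
Round 3 (the plaintiff proposes): the defendant will accept anything ≥ 0, so the plaintiff offers 0 and keeps 200.
Round 2 (the defendant proposes): rejecting gives the plaintiff an expected 0.5 × 200 = 100; the defendant offers that and keeps 100.
Round 1 (the plaintiff proposes): rejecting gives the defendant an expected 0.5 × 100 = 50, so the plaintiff offers 50, keeping 150.

150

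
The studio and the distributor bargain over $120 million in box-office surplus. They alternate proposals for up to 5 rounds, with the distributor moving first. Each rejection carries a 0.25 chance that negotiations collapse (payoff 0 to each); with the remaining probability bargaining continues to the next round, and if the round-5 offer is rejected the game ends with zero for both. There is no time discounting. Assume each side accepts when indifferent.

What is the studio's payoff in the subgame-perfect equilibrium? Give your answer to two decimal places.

35.16

Round 5 (the distributor proposes): the studio will accept anything ≥ 0, so the distributor offers 0 and keeps 120.
Round 4 (the studio proposes): rejecting gives the distributor an expected 0.75 × 120 = 90, so the studio offers 90, keeping 30.
Round 3 (the distributor proposes): rejecting gives the studio an expected 0.75 × 30 = 22.5, so the distributor offers 22.5, keeping 97.5.
Round 2 (the studio proposes): rejecting gives the distributor an expected 0.75 × 97.5 = 73.125, so the studio offers 73.125, keeping 46.875.
Round 1 (the distributor proposes): rejecting gives the studio an expected 0.75 × 46.875 = 35.15625. The distributor offers 35.15625 and keeps 120 − 35.15625 = 84.84375.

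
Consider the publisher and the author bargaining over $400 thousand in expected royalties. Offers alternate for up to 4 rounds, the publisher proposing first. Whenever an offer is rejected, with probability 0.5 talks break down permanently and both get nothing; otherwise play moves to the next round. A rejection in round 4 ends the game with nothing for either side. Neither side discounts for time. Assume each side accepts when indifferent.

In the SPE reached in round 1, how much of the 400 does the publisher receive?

250

Round 4 (the author proposes): rejection yields 0 for the publisher; the author offers 0 and keeps 400.
Round 3 (the publisher proposes): rejecting gives the author an expected 0.5 × 400 = 200; the publisher offers that and keeps 200.
Round 2 (the author proposes): rejecting gives the publisher an expected 0.5 × 200 = 100; the author offers that and keeps 300.
Round 1 (the publisher proposes): rejecting gives the author an expected 0.5 × 300 = 150. The publisher offers 150 and keeps 400 − 150 = 250.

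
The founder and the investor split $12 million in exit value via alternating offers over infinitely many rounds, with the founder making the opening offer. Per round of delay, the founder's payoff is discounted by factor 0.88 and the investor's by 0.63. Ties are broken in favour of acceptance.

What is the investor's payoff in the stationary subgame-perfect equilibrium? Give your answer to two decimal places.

Let x be the founder's share when the founder proposes and y be the investor's share when the investor proposes.
The investor accepts iff offered ≥ 0.63·y, so x = 12 − 0.63y. Symmetrically y = 12 − 0.88x.
Substituting: x = 12 − 0.63(12 − 0.88x), giving x(1 − 0.88·0.63) = 12(1 − 0.63).
So x = 12 × 0.37 / 0.4456 ≈ 9.9641, and the investor receives 12 − x ≈ 2.0359.

2.04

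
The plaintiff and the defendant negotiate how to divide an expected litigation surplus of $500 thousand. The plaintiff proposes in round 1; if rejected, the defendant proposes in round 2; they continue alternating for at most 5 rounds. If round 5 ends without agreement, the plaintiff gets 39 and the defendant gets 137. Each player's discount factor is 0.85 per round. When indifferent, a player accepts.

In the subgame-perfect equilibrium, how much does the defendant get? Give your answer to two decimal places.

181.32

Round 5 (the plaintiff proposes): the defendant gets 137 if talks fail, so the plaintiff offers 137 and keeps 363.
Round 4 (the defendant proposes): the plaintiff can get 363 next round, worth 0.85 × 363 = 308.55 now; the defendant offers that and keeps 191.45.
Round 3 (the plaintiff proposes): the defendant can get 191.45 next round, worth 0.85 × 191.45 = 162.7325 now; the plaintiff offers that and keeps 337.2675.
Round 2 (the defendant proposes): the plaintiff can get 337.2675 next round, worth 0.85 × 337.2675 = 286.677375 now. The defendant offers 286.677375 and keeps 500 − 286.677375 = 213.322625.
Round 1 (the plaintiff proposes): the defendant can get 213.322625 next round, worth 0.85 × 213.322625 = 181.32423125 now. The plaintiff offers 181.32423125 and keeps 500 − 181.32423125 = 318.67576875.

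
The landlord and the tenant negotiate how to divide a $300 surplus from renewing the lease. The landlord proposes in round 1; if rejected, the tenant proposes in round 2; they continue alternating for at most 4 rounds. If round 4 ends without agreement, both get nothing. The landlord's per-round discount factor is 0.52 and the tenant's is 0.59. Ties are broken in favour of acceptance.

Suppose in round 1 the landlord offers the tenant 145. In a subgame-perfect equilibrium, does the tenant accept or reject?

Accept

Round 4 (the tenant proposes): the landlord will accept anything ≥ 0, so the tenant offers 0 and keeps 300.
Round 3 (the landlord proposes): the tenant can get 300 next round, worth 0.59 × 300 = 177 now; the landlord offers that and keeps 123.
Round 2 (the tenant proposes): the landlord can get 123 next round, worth 0.52 × 123 = 63.96 now. The tenant offers 63.96 and keeps 300 − 63.96 = 236.04.
So by rejecting in round 1, the tenant gets 236.04 next round, worth 0.59 × 236.04 = 139.2636 now.
Offer 145 ≥ 139.2636, so the tenant accepts.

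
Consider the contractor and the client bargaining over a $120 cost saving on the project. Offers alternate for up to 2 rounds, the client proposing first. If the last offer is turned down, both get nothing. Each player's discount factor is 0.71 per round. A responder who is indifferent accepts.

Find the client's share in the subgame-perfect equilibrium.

Round 2 (the contractor proposes): rejection yields 0 for the client; the contractor offers 0 and keeps 120.
Round 1 (the client proposes): the contractor can get 120 next round, worth 0.71 × 120 = 85.2 now, so the client offers 85.2, keeping 34.8.

34.8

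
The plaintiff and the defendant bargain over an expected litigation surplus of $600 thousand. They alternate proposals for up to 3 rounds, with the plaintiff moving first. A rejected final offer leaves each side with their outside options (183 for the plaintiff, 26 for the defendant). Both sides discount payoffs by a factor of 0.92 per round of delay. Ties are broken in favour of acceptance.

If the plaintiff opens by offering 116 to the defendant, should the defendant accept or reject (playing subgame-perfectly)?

Accept

Round 3 (the plaintiff proposes): the defendant gets 26 if talks fail, so the plaintiff offers 26 and keeps 574.
Round 2 (the defendant proposes): the plaintiff can get 574 next round, worth 0.92 × 574 = 528.08 now; the defendant offers that and keeps 71.92.
So by rejecting in round 1, the defendant gets 71.92 next round, worth 0.92 × 71.92 = 66.1664 now.
Offer 116 ≥ 66.1664, so the defendant accepts.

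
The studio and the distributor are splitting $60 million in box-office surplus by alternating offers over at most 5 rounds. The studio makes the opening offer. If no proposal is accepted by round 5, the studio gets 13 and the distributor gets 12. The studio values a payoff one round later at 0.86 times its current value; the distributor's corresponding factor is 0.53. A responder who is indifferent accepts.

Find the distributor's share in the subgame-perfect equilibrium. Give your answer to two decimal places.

Round 5 (the studio proposes): the distributor gets 12 if talks fail, so the studio offers 12 and keeps 48.
Round 4 (the distributor proposes): the studio can get 48 next round, worth 0.86 × 48 = 41.28 now; the distributor offers that and keeps 18.72.
Round 3 (the studio proposes): the distributor can get 18.72 next round, worth 0.53 × 18.72 = 9.9216 now, so the studio offers 9.9216, keeping 50.0784.
Round 2 (the distributor proposes): the studio can get 50.0784 next round, worth 0.86 × 50.0784 = 43.067424 now; the distributor offers that and keeps 16.932576.
Round 1 (the studio proposes): the distributor can get 16.932576 next round, worth 0.53 × 16.932576 = 8.97426528 now. The studio offers 8.97426528 and keeps 60 − 8.97426528 = 51.02573472.

8.97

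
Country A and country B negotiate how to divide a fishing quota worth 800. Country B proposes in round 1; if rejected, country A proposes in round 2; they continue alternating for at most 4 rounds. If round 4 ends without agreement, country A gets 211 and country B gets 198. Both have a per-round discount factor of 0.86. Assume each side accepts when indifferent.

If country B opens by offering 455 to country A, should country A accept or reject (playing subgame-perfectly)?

Reject

Round 4 (country A proposes): country B gets 198 if talks fail, so country A offers 198 and keeps 602.
Round 3 (country B proposes): country A can get 602 next round, worth 0.86 × 602 = 517.72 now, so country B offers 517.72, keeping 282.28.
Round 2 (country A proposes): country B can get 282.28 next round, worth 0.86 × 282.28 = 242.7608 now, so country A offers 242.7608, keeping 557.2392.
So by rejecting in round 1, country A gets 557.2392 next round, worth 0.86 × 557.2392 = 479.225712 now.
Offer 455 < 479.225712, so country A rejects.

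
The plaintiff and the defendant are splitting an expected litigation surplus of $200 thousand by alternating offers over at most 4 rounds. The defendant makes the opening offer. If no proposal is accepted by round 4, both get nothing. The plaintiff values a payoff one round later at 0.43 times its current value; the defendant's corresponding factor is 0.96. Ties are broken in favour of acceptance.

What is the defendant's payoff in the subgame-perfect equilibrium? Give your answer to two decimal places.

161.06

Work backward from the last round.
Round 4 (the plaintiff proposes): rejection yields 0 for the defendant; the plaintiff offers 0 and keeps 200.
Round 3 (the defendant proposes): the plaintiff can get 200 next round, worth 0.43 × 200 = 86 now, so the defendant offers 86, keeping 114.
Round 2 (the plaintiff proposes): the defendant can get 114 next round, worth 0.96 × 114 = 109.44 now. The plaintiff offers 109.44 and keeps 200 − 109.44 = 90.56.
Round 1 (the defendant proposes): the plaintiff can get 90.56 next round, worth 0.43 × 90.56 = 38.9408 now; the defendant offers that and keeps 161.0592.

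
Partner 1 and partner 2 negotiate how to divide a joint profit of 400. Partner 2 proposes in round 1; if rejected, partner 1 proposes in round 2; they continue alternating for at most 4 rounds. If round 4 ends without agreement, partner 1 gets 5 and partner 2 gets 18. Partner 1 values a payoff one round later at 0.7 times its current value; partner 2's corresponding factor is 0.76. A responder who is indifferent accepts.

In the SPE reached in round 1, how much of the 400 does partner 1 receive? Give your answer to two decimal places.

By backward induction:
Round 4 (partner 1 proposes): partner 2 gets 18 if talks fail, so partner 1 offers 18 and keeps 382.
Round 3 (partner 2 proposes): partner 1 can get 382 next round, worth 0.7 × 382 = 267.4 now. Partner 2 offers 267.4 and keeps 400 − 267.4 = 132.6.
Round 2 (partner 1 proposes): partner 2 can get 132.6 next round, worth 0.76 × 132.6 = 100.776 now; partner 1 offers that and keeps 299.224.
Round 1 (partner 2 proposes): partner 1 can get 299.224 next round, worth 0.7 × 299.224 = 209.4568 now. Partner 2 offers 209.4568 and keeps 400 − 209.4568 = 190.5432.

209.46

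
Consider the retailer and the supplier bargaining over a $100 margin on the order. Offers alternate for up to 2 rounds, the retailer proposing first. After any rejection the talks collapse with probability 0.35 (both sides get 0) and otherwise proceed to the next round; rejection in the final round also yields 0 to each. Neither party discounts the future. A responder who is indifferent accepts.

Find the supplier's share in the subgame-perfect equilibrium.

65

By backward induction:
Round 2 (the supplier proposes): rejection yields 0 for the retailer; the supplier offers 0 and keeps 100.
Round 1 (the retailer proposes): rejecting gives the supplier an expected 0.65 × 100 = 65. The retailer offers 65 and keeps 100 − 65 = 35.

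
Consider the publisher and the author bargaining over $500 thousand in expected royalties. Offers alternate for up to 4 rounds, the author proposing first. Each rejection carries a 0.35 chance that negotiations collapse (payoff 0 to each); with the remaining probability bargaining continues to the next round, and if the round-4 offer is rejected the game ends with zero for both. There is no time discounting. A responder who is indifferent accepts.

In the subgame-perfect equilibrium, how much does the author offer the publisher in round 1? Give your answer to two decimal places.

251.06

Round 4 (the publisher proposes): the author will accept anything ≥ 0, so the publisher offers 0 and keeps 500.
Round 3 (the author proposes): rejecting gives the publisher an expected 0.65 × 500 = 325; the author offers that and keeps 175.
Round 2 (the publisher proposes): rejecting gives the author an expected 0.65 × 175 = 113.75, so the publisher offers 113.75, keeping 386.25.
Round 1 (the author proposes): rejecting gives the publisher an expected 0.65 × 386.25 = 251.0625; the author offers that and keeps 248.9375.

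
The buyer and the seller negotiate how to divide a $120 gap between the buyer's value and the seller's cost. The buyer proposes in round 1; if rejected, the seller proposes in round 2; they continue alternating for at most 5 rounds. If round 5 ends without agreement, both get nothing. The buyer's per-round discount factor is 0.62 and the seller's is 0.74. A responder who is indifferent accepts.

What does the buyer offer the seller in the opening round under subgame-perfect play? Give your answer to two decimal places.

49.23

Round 5 (the buyer proposes): the seller will accept anything ≥ 0, so the buyer offers 0 and keeps 120.
Round 4 (the seller proposes): the buyer can get 120 next round, worth 0.62 × 120 = 74.4 now; the seller offers that and keeps 45.6.
Round 3 (the buyer proposes): the seller can get 45.6 next round, worth 0.74 × 45.6 = 33.744 now; the buyer offers that and keeps 86.256.
Round 2 (the seller proposes): the buyer can get 86.256 next round, worth 0.62 × 86.256 = 53.47872 now; the seller offers that and keeps 66.52128.
Round 1 (the buyer proposes): the seller can get 66.52128 next round, worth 0.74 × 66.52128 = 49.2257472 now; the buyer offers that and keeps 70.7742528.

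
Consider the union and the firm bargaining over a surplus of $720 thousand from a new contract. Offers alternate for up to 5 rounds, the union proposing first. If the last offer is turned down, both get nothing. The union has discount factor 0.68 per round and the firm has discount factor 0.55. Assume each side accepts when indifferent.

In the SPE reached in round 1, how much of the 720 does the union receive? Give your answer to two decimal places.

Round 5 (the union proposes): rejection yields 0 for the firm; the union offers 0 and keeps 720.
Round 4 (the firm proposes): the union can get 720 next round, worth 0.68 × 720 = 489.6 now; the firm offers that and keeps 230.4.
Round 3 (the union proposes): the firm can get 230.4 next round, worth 0.55 × 230.4 = 126.72 now; the union offers that and keeps 593.28.
Round 2 (the firm proposes): the union can get 593.28 next round, worth 0.68 × 593.28 = 403.4304 now, so the firm offers 403.4304, keeping 316.5696.
Round 1 (the union proposes): the firm can get 316.5696 next round, worth 0.55 × 316.5696 = 174.11328 now; the union offers that and keeps 545.88672.

545.89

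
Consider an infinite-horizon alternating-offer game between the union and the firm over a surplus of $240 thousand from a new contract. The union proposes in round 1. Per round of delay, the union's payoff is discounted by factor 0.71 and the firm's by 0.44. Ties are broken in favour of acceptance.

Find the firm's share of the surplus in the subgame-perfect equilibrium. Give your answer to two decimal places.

When the union proposes, the firm accepts any offer worth at least 0.44 times what the firm would get by proposing next round; and vice versa.
This gives x = 240 − 0.44y and y = 240 − 0.71x, where x and y are each side's share when it proposes.
Hence (1 − 0.44·0.71)x = 240(1 − 0.44), i.e. 0.6876·x = 134.4.
x ≈ 195.4625; the firm's share is 240 − x ≈ 44.5375.

44.54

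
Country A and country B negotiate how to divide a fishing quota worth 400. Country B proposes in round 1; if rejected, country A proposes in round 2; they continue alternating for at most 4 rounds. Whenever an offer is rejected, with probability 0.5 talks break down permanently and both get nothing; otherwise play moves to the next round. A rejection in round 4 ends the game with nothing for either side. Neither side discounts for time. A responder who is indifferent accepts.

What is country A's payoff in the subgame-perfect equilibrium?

Round 4 (country A proposes): rejection yields 0 for country B; country A offers 0 and keeps 400.
Round 3 (country B proposes): rejecting gives country A an expected 0.5 × 400 = 200. Country B offers 200 and keeps 400 − 200 = 200.
Round 2 (country A proposes): rejecting gives country B an expected 0.5 × 200 = 100. Country A offers 100 and keeps 400 − 100 = 300.
Round 1 (country B proposes): rejecting gives country A an expected 0.5 × 300 = 150; country B offers that and keeps 250.

150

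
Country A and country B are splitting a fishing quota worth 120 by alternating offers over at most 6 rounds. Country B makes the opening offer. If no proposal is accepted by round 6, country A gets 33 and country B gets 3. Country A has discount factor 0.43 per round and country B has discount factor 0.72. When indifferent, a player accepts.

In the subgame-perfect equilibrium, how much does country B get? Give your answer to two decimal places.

96.26

Round 6 (country A proposes): country B gets 3 if talks fail, so country A offers 3 and keeps 117.
Round 5 (country B proposes): country A can get 117 next round, worth 0.43 × 117 = 50.31 now; country B offers that and keeps 69.69.
Round 4 (country A proposes): country B can get 69.69 next round, worth 0.72 × 69.69 = 50.1768 now. Country A offers 50.1768 and keeps 120 − 50.1768 = 69.8232.
Round 3 (country B proposes): country A can get 69.8232 next round, worth 0.43 × 69.8232 = 30.023976 now. Country B offers 30.023976 and keeps 120 − 30.023976 = 89.976024.
Round 2 (country A proposes): country B can get 89.976024 next round, worth 0.72 × 89.976024 = 64.78273728 now, so country A offers 64.78273728, keeping 55.21726272.
Round 1 (country B proposes): country A can get 55.21726272 next round, worth 0.43 × 55.21726272 = 23.7434229696 now. Country B offers 23.7434229696 and keeps 120 − 23.7434229696 = 96.2565770304.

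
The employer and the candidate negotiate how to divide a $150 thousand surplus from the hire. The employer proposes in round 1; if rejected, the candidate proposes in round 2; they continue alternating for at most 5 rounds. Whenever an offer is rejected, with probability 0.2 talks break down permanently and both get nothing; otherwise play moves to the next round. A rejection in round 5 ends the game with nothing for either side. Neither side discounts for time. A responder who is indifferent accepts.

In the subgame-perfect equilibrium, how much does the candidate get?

39.36

Round 5 (the employer proposes): the candidate will accept anything ≥ 0, so the employer offers 0 and keeps 150.
Round 4 (the candidate proposes): rejecting gives the employer an expected 0.8 × 150 = 120; the candidate offers that and keeps 30.
Round 3 (the employer proposes): rejecting gives the candidate an expected 0.8 × 30 = 24. The employer offers 24 and keeps 150 − 24 = 126.
Round 2 (the candidate proposes): rejecting gives the employer an expected 0.8 × 126 = 100.8. The candidate offers 100.8 and keeps 150 − 100.8 = 49.2.
Round 1 (the employer proposes): rejecting gives the candidate an expected 0.8 × 49.2 = 39.36; the employer offers that and keeps 110.64.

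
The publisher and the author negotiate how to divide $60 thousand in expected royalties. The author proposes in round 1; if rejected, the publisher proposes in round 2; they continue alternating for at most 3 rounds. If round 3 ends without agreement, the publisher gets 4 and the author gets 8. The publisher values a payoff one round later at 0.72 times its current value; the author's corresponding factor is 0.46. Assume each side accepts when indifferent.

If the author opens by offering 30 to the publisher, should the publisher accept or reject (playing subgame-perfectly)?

Accept

Round 3 (the author proposes): the publisher gets 4 if talks fail, so the author offers 4 and keeps 56.
Round 2 (the publisher proposes): the author can get 56 next round, worth 0.46 × 56 = 25.76 now, so the publisher offers 25.76, keeping 34.24.
So by rejecting in round 1, the publisher gets 34.24 next round, worth 0.72 × 34.24 = 24.6528 now.
Offer 30 ≥ 24.6528, so the publisher accepts.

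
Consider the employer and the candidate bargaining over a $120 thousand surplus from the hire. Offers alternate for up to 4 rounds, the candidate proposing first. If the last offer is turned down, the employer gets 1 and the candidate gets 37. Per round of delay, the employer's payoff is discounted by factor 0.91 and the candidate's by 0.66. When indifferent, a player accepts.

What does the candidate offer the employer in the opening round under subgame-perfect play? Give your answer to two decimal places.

Round 4 (the employer proposes): the candidate gets 37 if talks fail, so the employer offers 37 and keeps 83.
Round 3 (the candidate proposes): the employer can get 83 next round, worth 0.91 × 83 = 75.53 now; the candidate offers that and keeps 44.47.
Round 2 (the employer proposes): the candidate can get 44.47 next round, worth 0.66 × 44.47 = 29.3502 now, so the employer offers 29.3502, keeping 90.6498.
Round 1 (the candidate proposes): the employer can get 90.6498 next round, worth 0.91 × 90.6498 = 82.491318 now; the candidate offers that and keeps 37.508682.

82.49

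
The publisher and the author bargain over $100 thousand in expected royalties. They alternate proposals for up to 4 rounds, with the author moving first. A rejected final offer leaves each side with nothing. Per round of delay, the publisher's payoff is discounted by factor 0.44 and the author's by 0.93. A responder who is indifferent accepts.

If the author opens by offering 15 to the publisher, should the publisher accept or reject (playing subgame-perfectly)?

Reject

Round 4 (the publisher proposes): rejection yields 0 for the author; the publisher offers 0 and keeps 100.
Round 3 (the author proposes): the publisher can get 100 next round, worth 0.44 × 100 = 44 now, so the author offers 44, keeping 56.
Round 2 (the publisher proposes): the author can get 56 next round, worth 0.93 × 56 = 52.08 now. The publisher offers 52.08 and keeps 100 − 52.08 = 47.92.
So by rejecting in round 1, the publisher gets 47.92 next round, worth 0.44 × 47.92 = 21.0848 now.
Offer 15 < 21.0848, so the publisher rejects.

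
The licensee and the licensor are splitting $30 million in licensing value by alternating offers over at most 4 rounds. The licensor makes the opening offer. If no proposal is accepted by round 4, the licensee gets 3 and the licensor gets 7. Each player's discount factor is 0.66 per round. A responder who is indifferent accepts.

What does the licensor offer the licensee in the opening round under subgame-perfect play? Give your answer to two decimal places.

13.34

Round 4 (the licensee proposes): the licensor gets 7 if talks fail, so the licensee offers 7 and keeps 23.
Round 3 (the licensor proposes): the licensee can get 23 next round, worth 0.66 × 23 = 15.18 now; the licensor offers that and keeps 14.82.
Round 2 (the licensee proposes): the licensor can get 14.82 next round, worth 0.66 × 14.82 = 9.7812 now; the licensee offers that and keeps 20.2188.
Round 1 (the licensor proposes): the licensee can get 20.2188 next round, worth 0.66 × 20.2188 = 13.344408 now. The licensor offers 13.344408 and keeps 30 − 13.344408 = 16.655592.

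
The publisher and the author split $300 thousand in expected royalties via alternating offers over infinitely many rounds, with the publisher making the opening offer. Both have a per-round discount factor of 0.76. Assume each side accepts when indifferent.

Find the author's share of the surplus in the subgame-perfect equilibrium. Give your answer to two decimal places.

129.55

Let x be the publisher's share when the publisher proposes and y be the author's share when the author proposes.
The author accepts iff offered ≥ 0.76·y, so x = 300 − 0.76y. Symmetrically y = 300 − 0.76x.
Substituting: x = 300 − 0.76(300 − 0.76x), giving x(1 − 0.76·0.76) = 300(1 − 0.76).
So x = 300 × 0.24 / 0.4224 ≈ 170.4545, and the author receives 300 − x ≈ 129.5455.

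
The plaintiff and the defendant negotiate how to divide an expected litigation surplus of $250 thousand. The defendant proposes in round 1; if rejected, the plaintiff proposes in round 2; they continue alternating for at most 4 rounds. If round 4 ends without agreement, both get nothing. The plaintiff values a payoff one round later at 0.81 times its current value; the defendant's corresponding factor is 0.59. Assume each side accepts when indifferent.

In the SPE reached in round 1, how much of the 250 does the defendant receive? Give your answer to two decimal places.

Work backward from the last round.
Round 4 (the plaintiff proposes): the defendant will accept anything ≥ 0, so the plaintiff offers 0 and keeps 250.
Round 3 (the defendant proposes): the plaintiff can get 250 next round, worth 0.81 × 250 = 202.5 now; the defendant offers that and keeps 47.5.
Round 2 (the plaintiff proposes): the defendant can get 47.5 next round, worth 0.59 × 47.5 = 28.025 now. The plaintiff offers 28.025 and keeps 250 − 28.025 = 221.975.
Round 1 (the defendant proposes): the plaintiff can get 221.975 next round, worth 0.81 × 221.975 = 179.79975 now; the defendant offers that and keeps 70.20025.

70.20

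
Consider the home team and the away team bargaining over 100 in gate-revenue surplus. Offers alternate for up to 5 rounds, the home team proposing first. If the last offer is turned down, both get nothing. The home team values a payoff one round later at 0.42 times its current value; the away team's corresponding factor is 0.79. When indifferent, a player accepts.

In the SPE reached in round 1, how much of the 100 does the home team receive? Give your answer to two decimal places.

38.98

Round 5 (the home team proposes): rejection yields 0 for the away team; the home team offers 0 and keeps 100.
Round 4 (the away team proposes): the home team can get 100 next round, worth 0.42 × 100 = 42 now; the away team offers that and keeps 58.
Round 3 (the home team proposes): the away team can get 58 next round, worth 0.79 × 58 = 45.82 now, so the home team offers 45.82, keeping 54.18.
Round 2 (the away team proposes): the home team can get 54.18 next round, worth 0.42 × 54.18 = 22.7556 now. The away team offers 22.7556 and keeps 100 − 22.7556 = 77.2444.
Round 1 (the home team proposes): the away team can get 77.2444 next round, worth 0.79 × 77.2444 = 61.023076 now; the home team offers that and keeps 38.976924.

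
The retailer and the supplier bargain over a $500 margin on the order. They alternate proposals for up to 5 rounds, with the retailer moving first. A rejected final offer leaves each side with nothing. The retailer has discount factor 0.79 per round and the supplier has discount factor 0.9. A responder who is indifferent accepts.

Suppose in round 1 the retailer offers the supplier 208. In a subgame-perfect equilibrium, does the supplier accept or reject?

Accept

Work out the supplier's continuation value if the offer is rejected.
Round 5 (the retailer proposes): rejection yields 0 for the supplier; the retailer offers 0 and keeps 500.
Round 4 (the supplier proposes): the retailer can get 500 next round, worth 0.79 × 500 = 395 now, so the supplier offers 395, keeping 105.
Round 3 (the retailer proposes): the supplier can get 105 next round, worth 0.9 × 105 = 94.5 now; the retailer offers that and keeps 405.5.
Round 2 (the supplier proposes): the retailer can get 405.5 next round, worth 0.79 × 405.5 = 320.345 now. The supplier offers 320.345 and keeps 500 − 320.345 = 179.655.
So by rejecting in round 1, the supplier gets 179.655 next round, worth 0.9 × 179.655 = 161.6895 now.
Offer 208 ≥ 161.6895, so the supplier accepts.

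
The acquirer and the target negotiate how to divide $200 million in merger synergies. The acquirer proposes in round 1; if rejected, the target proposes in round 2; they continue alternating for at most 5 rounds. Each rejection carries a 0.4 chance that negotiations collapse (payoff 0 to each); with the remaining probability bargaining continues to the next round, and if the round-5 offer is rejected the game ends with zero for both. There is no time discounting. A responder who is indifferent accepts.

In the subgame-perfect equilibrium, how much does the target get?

65.28

Round 5 (the acquirer proposes): the target will accept anything ≥ 0, so the acquirer offers 0 and keeps 200.
Round 4 (the target proposes): rejecting gives the acquirer an expected 0.6 × 200 = 120; the target offers that and keeps 80.
Round 3 (the acquirer proposes): rejecting gives the target an expected 0.6 × 80 = 48. The acquirer offers 48 and keeps 200 − 48 = 152.
Round 2 (the target proposes): rejecting gives the acquirer an expected 0.6 × 152 = 91.2. The target offers 91.2 and keeps 200 − 91.2 = 108.8.
Round 1 (the acquirer proposes): rejecting gives the target an expected 0.6 × 108.8 = 65.28, so the acquirer offers 65.28, keeping 134.72.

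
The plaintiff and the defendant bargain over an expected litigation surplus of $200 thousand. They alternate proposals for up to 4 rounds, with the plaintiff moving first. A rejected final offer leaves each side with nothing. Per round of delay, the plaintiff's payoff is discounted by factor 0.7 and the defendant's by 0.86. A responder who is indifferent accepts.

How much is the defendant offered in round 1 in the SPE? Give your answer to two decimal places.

155.14

Round 4 (the defendant proposes): rejection yields 0 for the plaintiff; the defendant offers 0 and keeps 200.
Round 3 (the plaintiff proposes): the defendant can get 200 next round, worth 0.86 × 200 = 172 now, so the plaintiff offers 172, keeping 28.
Round 2 (the defendant proposes): the plaintiff can get 28 next round, worth 0.7 × 28 = 19.6 now; the defendant offers that and keeps 180.4.
Round 1 (the plaintiff proposes): the defendant can get 180.4 next round, worth 0.86 × 180.4 = 155.144 now, so the plaintiff offers 155.144, keeping 44.856.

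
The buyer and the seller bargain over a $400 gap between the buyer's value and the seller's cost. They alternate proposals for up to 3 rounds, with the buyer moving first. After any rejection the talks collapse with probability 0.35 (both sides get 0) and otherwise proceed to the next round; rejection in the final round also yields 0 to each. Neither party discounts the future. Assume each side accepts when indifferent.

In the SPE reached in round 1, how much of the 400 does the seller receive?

91

Round 3 (the buyer proposes): the seller will accept anything ≥ 0, so the buyer offers 0 and keeps 400.
Round 2 (the seller proposes): rejecting gives the buyer an expected 0.65 × 400 = 260. The seller offers 260 and keeps 400 − 260 = 140.
Round 1 (the buyer proposes): rejecting gives the seller an expected 0.65 × 140 = 91; the buyer offers that and keeps 309.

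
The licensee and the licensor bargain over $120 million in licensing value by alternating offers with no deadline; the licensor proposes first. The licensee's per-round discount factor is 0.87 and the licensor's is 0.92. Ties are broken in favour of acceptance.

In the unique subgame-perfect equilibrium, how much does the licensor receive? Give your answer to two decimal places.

Let x be the licensor's share when the licensor proposes and y be the licensee's share when the licensee proposes.
The licensee accepts iff offered ≥ 0.87·y, so x = 120 − 0.87y. Symmetrically y = 120 − 0.92x.
Substituting: x = 120 − 0.87(120 − 0.92x), giving x(1 − 0.92·0.87) = 120(1 − 0.87).
So x = 120 × 0.13 / 0.1996 ≈ 78.1563, and the licensee receives 120 − x ≈ 41.8437.

78.16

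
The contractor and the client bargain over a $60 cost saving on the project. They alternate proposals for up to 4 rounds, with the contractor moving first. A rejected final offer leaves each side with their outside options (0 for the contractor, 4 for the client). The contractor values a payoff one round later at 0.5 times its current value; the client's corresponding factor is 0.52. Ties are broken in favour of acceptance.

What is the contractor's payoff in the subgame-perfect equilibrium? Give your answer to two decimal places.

By backward induction:
Round 4 (the client proposes): the contractor will accept anything ≥ 0, so the client offers 0 and keeps 60.
Round 3 (the contractor proposes): the client can get 60 next round, worth 0.52 × 60 = 31.2 now. The contractor offers 31.2 and keeps 60 − 31.2 = 28.8.
Round 2 (the client proposes): the contractor can get 28.8 next round, worth 0.5 × 28.8 = 14.4 now, so the client offers 14.4, keeping 45.6.
Round 1 (the contractor proposes): the client can get 45.6 next round, worth 0.52 × 45.6 = 23.712 now. The contractor offers 23.712 and keeps 60 − 23.712 = 36.288.

36.29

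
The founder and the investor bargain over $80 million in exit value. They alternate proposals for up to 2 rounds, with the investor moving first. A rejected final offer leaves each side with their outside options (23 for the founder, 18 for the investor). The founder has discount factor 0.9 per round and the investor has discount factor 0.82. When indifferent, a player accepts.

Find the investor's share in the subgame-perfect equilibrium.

Round 2 (the founder proposes): the investor gets 18 if talks fail, so the founder offers 18 and keeps 62.
Round 1 (the investor proposes): the founder can get 62 next round, worth 0.9 × 62 = 55.8 now; the investor offers that and keeps 24.2.

24.2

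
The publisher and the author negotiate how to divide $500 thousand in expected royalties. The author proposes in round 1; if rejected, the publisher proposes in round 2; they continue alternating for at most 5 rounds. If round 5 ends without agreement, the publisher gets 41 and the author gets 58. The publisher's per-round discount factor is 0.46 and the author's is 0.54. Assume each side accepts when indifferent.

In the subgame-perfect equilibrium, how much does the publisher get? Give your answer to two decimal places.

Round 5 (the author proposes): the publisher gets 41 if talks fail, so the author offers 41 and keeps 459.
Round 4 (the publisher proposes): the author can get 459 next round, worth 0.54 × 459 = 247.86 now, so the publisher offers 247.86, keeping 252.14.
Round 3 (the author proposes): the publisher can get 252.14 next round, worth 0.46 × 252.14 = 115.9844 now. The author offers 115.9844 and keeps 500 − 115.9844 = 384.0156.
Round 2 (the publisher proposes): the author can get 384.0156 next round, worth 0.54 × 384.0156 = 207.368424 now; the publisher offers that and keeps 292.631576.
Round 1 (the author proposes): the publisher can get 292.631576 next round, worth 0.46 × 292.631576 = 134.61052496 now, so the author offers 134.61052496, keeping 365.38947504.

134.61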